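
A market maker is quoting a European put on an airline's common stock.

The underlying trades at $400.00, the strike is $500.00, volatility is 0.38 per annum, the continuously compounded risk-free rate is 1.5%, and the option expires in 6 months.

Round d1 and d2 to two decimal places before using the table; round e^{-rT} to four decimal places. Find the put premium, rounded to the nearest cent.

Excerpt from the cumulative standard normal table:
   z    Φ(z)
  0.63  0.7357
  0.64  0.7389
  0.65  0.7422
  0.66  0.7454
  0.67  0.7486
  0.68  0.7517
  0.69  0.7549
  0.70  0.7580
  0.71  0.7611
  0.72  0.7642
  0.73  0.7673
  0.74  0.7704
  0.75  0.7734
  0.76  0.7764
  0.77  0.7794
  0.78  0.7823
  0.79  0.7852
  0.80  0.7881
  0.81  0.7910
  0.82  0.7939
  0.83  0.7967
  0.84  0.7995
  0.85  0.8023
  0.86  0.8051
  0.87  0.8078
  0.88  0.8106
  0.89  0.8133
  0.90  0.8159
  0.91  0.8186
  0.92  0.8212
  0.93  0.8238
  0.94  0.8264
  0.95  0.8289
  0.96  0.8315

$110.66

T = 0.5;  σ√T = 0.2687
d₁ = [ln(400/500) + (0.015 + 0.38²/2)·0.5] / 0.2687 = [-0.2231 + 0.0436] / 0.2687 = -0.6682 ≈ -0.67
d₂ = d₁ − σ√T = -0.6682 − 0.2687 = -0.9369 ≈ -0.94
e^(−rT) = e^(−0.015·0.5) = 0.9925
P = 500·0.9925·N(0.94) − 400·N(0.67) = 500·0.9925·0.8264 − 400·0.7486 = 410.1010 − 299.4400 = 110.6610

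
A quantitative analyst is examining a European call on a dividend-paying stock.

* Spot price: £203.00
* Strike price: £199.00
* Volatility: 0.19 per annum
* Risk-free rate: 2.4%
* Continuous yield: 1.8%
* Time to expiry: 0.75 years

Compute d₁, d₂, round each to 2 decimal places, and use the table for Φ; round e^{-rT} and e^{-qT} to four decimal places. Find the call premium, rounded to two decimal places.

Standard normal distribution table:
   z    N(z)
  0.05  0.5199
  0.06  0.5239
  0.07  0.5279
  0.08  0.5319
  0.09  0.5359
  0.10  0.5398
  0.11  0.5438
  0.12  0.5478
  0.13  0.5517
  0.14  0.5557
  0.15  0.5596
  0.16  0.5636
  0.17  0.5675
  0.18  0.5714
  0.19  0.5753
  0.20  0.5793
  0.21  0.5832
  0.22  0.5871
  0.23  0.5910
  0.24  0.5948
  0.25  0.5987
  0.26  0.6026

£15.18

σ√T = 0.19·√0.75 = 0.1645
d₁ = [ln(203/199) + (0.024 − 0.018 + ½·0.19²)·0.75] / (σ√T) = (0.0199 + 0.0180) / 0.1645 = 0.2306 which rounds to 0.23
d₂ = 0.2306 − 0.1645 = 0.0660 which rounds to 0.07
e^(−qT) = e^(−0.018·0.75) = 0.9866;  e^(−rT) = e^(−0.024·0.75) = 0.9822
N(d₁) = N(0.23) = 0.5910;  N(d₂) = N(0.07) = 0.5279
C = 203·0.9866·0.5910 − 199·0.9822·0.5279 = 118.3654 − 103.1822 = 15.1832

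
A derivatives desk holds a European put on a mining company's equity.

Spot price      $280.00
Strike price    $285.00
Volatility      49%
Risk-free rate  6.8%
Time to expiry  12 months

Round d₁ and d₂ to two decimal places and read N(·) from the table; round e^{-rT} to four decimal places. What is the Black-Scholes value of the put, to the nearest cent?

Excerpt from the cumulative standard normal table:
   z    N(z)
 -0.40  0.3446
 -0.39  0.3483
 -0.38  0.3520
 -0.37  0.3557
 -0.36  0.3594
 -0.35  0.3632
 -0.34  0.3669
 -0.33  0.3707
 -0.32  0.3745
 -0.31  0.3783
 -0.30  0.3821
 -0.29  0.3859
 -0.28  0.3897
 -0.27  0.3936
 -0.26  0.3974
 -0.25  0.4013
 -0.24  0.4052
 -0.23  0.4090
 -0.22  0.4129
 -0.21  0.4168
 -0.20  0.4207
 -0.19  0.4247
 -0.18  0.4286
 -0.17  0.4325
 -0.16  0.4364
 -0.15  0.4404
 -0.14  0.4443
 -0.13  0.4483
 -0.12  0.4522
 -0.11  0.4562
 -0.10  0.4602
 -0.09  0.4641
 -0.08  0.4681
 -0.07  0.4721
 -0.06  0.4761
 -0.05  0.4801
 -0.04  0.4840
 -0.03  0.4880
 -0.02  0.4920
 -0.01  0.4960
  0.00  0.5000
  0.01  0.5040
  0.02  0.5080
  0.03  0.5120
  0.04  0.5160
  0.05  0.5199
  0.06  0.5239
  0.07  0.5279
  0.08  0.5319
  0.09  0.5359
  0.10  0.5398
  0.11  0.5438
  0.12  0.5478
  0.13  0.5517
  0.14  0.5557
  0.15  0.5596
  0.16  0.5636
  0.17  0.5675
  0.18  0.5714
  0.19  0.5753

$46.27

σ√T = 0.49 × 1.0000 = 0.4900
ln(S/K) + (r + σ²/2)T = ln(280/285) + (0.068 + 0.49²/2)·1 = -0.0177 + 0.1880 = 0.1704
d₁ = 0.1704 / 0.4900 = 0.3477 ⇒ 0.35
d₂ = d₁ − σ√T = 0.3477 − 0.4900 = -0.1423 ⇒ -0.14
e^(−rT) = e^(−0.068·1) = 0.9343
N(−d₂) = N(0.14) = 0.5557;  N(−d₁) = N(-0.35) = 0.3632
P = 285·0.9343·0.5557 − 280·0.3632 = 147.9693 − 101.6960 = 46.2733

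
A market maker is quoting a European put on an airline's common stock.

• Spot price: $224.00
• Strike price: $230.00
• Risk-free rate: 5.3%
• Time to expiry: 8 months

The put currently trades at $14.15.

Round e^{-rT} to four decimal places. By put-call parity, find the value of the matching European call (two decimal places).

e^(−rT) = e^(−0.053·0.6667) = 0.9653
Put-call parity: C − P = S − K·e^(−rT) = 224 − 230·0.9653 = 224 − 222.0190 = 1.9810
C = P + (C − P) = 14.15 + (1.9810) = 16.1310

$16.13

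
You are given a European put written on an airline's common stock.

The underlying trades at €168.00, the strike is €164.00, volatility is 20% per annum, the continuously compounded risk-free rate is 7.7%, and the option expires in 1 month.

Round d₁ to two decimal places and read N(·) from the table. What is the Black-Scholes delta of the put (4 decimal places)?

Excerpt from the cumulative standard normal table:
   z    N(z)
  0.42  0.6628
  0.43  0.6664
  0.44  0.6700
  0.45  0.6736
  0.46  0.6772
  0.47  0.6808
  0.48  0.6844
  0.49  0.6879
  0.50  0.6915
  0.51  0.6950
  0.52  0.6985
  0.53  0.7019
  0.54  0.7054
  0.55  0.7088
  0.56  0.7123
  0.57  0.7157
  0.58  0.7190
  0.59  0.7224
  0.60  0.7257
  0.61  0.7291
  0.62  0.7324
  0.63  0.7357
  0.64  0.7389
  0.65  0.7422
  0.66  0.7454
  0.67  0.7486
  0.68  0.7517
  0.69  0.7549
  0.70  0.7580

σ√T = 0.2·√0.08333 = 0.0577
ln(S/K) + (r + σ²/2)T = ln(168/164) + (0.077 + 0.2²/2)·0.08333 = 0.0241 + 0.0081 = 0.0322
d₁ = 0.0322 / 0.0577 = 0.5574 which rounds to 0.56
N(d₁) = N(0.56) = 0.7123
Δ_put = N(d₁) − 1 = 0.7123 − 1 = -0.2877

-0.2877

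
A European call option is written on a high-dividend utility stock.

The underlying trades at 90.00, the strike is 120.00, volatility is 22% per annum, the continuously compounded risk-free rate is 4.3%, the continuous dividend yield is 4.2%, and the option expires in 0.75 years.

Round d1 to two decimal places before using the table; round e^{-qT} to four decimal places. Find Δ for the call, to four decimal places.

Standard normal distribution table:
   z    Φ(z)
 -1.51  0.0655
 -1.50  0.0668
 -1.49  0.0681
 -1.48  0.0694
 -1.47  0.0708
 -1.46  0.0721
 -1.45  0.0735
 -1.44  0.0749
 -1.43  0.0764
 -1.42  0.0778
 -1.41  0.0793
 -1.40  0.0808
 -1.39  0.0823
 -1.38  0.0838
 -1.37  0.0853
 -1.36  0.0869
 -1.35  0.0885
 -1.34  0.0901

σ√T = 0.22 × 0.8660 = 0.1905
d₁ = [ln(90/120) + (0.043 − 0.042 + 0.22²/2)·0.75] / 0.1905 = [-0.2877 + 0.0189] / 0.1905 = -1.4107 → -1.41
N(d₁) = N(-1.41) = 0.0793
Δ_call = exp(−qT)·N(d₁) = 0.9690·0.0793 = 0.0768

0.0768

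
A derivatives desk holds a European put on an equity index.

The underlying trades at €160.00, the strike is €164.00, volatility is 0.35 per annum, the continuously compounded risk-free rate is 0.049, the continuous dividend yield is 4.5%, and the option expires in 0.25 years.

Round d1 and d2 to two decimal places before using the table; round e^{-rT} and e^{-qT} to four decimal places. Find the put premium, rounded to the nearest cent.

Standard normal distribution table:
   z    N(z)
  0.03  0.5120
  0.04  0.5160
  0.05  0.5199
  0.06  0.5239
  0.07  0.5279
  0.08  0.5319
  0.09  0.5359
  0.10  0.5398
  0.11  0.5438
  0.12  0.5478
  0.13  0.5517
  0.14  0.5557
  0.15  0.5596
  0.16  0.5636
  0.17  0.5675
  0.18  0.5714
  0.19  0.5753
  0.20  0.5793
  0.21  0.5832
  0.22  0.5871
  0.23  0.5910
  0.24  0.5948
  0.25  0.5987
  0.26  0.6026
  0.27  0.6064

T = 0.25;  σ√T = 0.1750
d₁ = [ln(160/164) + (0.049 − 0.045 + ½·0.35²)·0.25] / (σ√T) = (-0.0247 + 0.0163) / 0.1750 = -0.0479 which rounds to -0.05
d₂ = -0.0479 − 0.1750 = -0.2229 which rounds to -0.22
e^(−qT) = e^(−0.045·0.25) = 0.9888;  e^(−rT) = e^(−0.049·0.25) = 0.9878
P = 164·0.9878·N(0.22) − 160·0.9888·N(0.05) = 164·0.9878·0.5871 − 160·0.9888·0.5199 = 95.1097 − 82.2523 = 12.8574

€12.86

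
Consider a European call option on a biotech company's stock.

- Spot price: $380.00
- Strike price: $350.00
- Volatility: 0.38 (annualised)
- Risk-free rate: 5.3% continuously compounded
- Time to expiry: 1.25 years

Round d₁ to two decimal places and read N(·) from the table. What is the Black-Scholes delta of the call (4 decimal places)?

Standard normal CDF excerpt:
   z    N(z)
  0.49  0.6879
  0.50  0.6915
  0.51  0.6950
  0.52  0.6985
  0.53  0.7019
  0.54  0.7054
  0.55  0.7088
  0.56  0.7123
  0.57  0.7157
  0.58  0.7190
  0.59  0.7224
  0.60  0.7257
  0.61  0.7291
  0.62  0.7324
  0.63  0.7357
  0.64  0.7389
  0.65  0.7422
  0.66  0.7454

0.7123

σ√T = 0.38·√1.25 = 0.4249
ln(S/K) + (r + σ²/2)T = ln(380/350) + (0.053 + 0.38²/2)·1.25 = 0.0822 + 0.1565 = 0.2387
d₁ = 0.2387 / 0.4249 = 0.5619 ≈ 0.56
N(d₁) = N(0.56) = 0.7123
Δ_call = N(d₁) = 0.7123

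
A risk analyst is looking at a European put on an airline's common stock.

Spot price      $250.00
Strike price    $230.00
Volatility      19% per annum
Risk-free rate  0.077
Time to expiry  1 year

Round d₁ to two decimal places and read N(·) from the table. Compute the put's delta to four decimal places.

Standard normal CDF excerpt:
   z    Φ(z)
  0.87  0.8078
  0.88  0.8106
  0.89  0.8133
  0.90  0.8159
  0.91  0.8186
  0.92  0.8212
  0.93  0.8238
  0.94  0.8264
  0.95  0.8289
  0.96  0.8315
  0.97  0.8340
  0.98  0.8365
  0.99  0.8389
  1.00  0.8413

-0.1736

T = 1;  σ√T = 0.1900
d₁ = [ln(250/230) + (0.077 + 0.19²/2)·1] / 0.1900 = [0.0834 + 0.0950] / 0.1900 = 0.9391 ≈ 0.94
N(d₁) = N(0.94) = 0.8264
Δ_put = N(d₁) − 1 = 0.8264 − 1 = -0.1736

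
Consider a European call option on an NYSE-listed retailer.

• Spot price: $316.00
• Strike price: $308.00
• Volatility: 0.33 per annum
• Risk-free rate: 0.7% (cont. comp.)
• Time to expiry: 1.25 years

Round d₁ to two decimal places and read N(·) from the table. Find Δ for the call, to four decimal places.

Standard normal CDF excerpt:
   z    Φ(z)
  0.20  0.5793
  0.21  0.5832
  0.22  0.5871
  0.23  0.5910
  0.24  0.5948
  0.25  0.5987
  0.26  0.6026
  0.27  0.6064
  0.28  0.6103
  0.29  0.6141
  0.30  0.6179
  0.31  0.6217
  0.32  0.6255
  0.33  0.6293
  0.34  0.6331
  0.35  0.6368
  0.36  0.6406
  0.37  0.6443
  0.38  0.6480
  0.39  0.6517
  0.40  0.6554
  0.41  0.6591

0.6103

T = 1.25;  σ√T = 0.3690
d₁ = [ln(316/308) + (0.007 + 0.33²/2)·1.25] / 0.3690 = [0.0256 + 0.0768] / 0.3690 = 0.2777 which rounds to 0.28
N(d₁) = N(0.28) = 0.6103
Δ_call = N(d₁) = 0.6103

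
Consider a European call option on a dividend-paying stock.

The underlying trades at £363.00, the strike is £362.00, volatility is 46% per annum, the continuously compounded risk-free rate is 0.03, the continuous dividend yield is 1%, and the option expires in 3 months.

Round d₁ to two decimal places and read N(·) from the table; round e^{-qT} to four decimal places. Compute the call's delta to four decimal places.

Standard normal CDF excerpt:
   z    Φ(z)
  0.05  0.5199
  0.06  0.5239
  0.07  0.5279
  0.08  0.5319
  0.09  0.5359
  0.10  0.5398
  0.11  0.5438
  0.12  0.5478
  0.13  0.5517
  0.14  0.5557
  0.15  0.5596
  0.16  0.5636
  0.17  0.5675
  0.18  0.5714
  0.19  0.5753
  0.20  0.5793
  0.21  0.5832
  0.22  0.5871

0.5582

T = 0.25;  σ√T = 0.2300
d₁ = [ln(363/362) + (0.03 − 0.01 + 0.46²/2)·0.25] / 0.2300 = [0.0028 + 0.0314] / 0.2300 = 0.1487 → 0.15
N(d₁) = N(0.15) = 0.5596
Δ_call = exp(−qT)·N(d₁) = 0.9975·0.5596 = 0.5582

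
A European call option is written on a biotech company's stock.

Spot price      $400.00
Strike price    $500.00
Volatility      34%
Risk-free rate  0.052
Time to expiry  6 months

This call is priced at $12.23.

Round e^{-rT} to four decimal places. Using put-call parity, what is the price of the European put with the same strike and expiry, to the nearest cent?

exp(−rT) = exp(−0.052·0.5) = 0.9743
Put-call parity: C − P = S − K·e^(−rT) = 400 − 500·0.9743 = 400 − 487.1500 = -87.1500
P = C − (C − P) = 12.23 − (-87.1500) = 99.3800

$99.38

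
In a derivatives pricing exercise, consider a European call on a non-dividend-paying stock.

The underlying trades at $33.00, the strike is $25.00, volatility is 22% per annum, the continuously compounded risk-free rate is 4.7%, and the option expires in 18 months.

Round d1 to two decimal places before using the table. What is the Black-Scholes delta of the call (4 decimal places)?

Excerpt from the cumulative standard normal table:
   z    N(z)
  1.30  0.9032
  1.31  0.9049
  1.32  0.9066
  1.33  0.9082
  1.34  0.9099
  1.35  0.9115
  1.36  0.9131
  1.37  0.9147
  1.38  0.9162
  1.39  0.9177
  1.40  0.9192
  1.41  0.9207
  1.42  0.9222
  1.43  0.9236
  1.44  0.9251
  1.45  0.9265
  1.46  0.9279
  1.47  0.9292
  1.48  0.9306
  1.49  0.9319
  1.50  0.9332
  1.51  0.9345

σ√T = 0.22 × 1.2247 = 0.2694
d₁ = [ln(33/25) + (0.047 + 0.22²/2)·1.5] / 0.2694 = [0.2776 + 0.1068] / 0.2694 = 1.4268 → 1.43
N(d₁) = N(1.43) = 0.9236
Δ_call = N(d₁) = 0.9236

0.9236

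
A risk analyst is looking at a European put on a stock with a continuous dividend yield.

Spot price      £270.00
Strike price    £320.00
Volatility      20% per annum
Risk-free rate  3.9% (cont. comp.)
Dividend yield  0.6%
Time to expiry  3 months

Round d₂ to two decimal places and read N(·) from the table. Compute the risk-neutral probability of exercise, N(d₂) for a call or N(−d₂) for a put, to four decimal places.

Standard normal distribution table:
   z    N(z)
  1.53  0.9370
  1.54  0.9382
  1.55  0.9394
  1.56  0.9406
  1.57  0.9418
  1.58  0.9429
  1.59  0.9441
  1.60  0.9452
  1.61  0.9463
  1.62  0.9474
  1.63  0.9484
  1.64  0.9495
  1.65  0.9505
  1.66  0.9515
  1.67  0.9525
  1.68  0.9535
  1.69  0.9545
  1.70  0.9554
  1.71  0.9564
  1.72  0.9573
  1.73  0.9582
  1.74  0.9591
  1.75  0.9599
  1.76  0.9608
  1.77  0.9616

σ√T = 0.2·√0.25 = 0.1000
d₁ = [ln(270/320) + (0.039 − 0.006 + 0.2²/2)·0.25] / 0.1000 = [-0.1699 + 0.0133] / 0.1000 = -1.5665 ≈ -1.57
d₂ = d₁ − σ√T = -1.5665 − 0.1000 = -1.6665 ≈ -1.67
Pr(exercise) under Q = N(−d₂) = N(1.67) = 0.9525

0.9525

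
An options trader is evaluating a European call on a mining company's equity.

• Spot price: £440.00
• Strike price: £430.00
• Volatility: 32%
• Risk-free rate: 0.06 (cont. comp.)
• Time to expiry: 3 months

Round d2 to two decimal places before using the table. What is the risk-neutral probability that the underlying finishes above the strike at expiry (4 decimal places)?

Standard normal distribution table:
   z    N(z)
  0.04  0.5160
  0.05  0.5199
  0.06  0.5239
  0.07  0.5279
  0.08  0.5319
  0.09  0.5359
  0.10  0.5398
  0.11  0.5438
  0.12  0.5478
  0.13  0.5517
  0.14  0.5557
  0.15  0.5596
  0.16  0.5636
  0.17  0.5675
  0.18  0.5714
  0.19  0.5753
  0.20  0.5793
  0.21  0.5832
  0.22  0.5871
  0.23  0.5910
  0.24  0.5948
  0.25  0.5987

0.5636

σ√T = 0.32 × 0.5000 = 0.1600
d₁ = [ln(440/430) + (0.06 + 0.32²/2)·0.25] / 0.1600 = [0.0230 + 0.0278] / 0.1600 = 0.3174 → 0.32
d₂ = d₁ − σ√T = 0.3174 − 0.1600 = 0.1574 → 0.16
Risk-neutral Pr[S_T > K] = N(d₂) = N(0.16) = 0.5636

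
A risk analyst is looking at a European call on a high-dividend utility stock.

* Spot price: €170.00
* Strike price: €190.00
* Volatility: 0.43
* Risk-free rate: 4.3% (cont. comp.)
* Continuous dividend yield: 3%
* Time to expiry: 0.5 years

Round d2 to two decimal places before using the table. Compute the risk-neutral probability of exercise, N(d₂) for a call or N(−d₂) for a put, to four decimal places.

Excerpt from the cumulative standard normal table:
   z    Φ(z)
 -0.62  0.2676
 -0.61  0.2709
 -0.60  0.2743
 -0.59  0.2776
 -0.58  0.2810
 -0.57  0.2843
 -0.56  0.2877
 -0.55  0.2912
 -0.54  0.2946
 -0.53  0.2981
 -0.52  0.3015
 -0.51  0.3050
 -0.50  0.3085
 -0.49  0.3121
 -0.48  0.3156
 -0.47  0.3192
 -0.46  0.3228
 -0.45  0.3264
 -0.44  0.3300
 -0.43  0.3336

0.3085

σ√T = 0.43·√0.5 = 0.3041
d₁ = [ln(170/190) + (0.043 − 0.03 + 0.43²/2)·0.5] / 0.3041 = [-0.1112 + 0.0527] / 0.3041 = -0.1924 ≈ -0.19
d₂ = d₁ − σ√T = -0.1924 − 0.3041 = -0.4965 ≈ -0.50
Pr(exercise) under Q = N(d₂) = 0.3085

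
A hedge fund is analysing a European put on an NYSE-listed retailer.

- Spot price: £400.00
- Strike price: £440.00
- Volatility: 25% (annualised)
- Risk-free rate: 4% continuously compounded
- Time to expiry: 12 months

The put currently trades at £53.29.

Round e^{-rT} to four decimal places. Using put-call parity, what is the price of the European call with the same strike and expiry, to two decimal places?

e^(−rT) = e^(−0.04·1) = 0.9608
Put-call parity: C − P = S − K·e^(−rT) = 400 − 440·0.9608 = 400 − 422.7520 = -22.7520
C = P + (C − P) = 53.29 + (-22.7520) = 30.5380

£30.54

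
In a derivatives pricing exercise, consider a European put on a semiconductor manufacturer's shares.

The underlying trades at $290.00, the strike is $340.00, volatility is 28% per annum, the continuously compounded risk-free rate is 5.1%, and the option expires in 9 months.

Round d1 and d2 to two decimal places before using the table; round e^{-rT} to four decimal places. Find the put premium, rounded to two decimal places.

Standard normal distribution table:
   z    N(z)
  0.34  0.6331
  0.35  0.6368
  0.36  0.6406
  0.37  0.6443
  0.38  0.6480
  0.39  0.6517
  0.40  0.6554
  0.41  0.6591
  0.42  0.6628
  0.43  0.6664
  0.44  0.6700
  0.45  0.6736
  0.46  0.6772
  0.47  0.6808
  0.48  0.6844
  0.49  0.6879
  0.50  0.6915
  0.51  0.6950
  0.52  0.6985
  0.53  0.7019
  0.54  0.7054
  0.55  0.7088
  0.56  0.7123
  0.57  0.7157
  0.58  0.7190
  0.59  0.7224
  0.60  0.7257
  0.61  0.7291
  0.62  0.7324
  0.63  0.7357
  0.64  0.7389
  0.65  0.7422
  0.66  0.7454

$51.76

σ√T = 0.28 × 0.8660 = 0.2425
d₁ = [ln(290/340) + (0.051 + 0.28²/2)·0.75] / 0.2425 = [-0.1591 + 0.0677] / 0.2425 = -0.3770 which rounds to -0.38
d₂ = d₁ − σ√T = -0.3770 − 0.2425 = -0.6195 which rounds to -0.62
e^(−rT) = e^(−0.051·0.75) = 0.9625
N(−d₂) = N(0.62) = 0.7324;  N(−d₁) = N(0.38) = 0.6480
P = 340·0.9625·0.7324 − 290·0.6480 = 239.6779 − 187.9200 = 51.7579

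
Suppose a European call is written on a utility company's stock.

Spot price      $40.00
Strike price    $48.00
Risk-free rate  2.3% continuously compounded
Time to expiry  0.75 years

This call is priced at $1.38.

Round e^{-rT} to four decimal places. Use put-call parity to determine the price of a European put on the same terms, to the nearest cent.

$8.56

exp(−rT) = exp(−0.023·0.75) = 0.9829
Put-call parity: C − P = S − K·e^(−rT) = 40 − 48·0.9829 = 40 − 47.1792 = -7.1792
P = C − (C − P) = 1.38 − (-7.1792) = 8.5592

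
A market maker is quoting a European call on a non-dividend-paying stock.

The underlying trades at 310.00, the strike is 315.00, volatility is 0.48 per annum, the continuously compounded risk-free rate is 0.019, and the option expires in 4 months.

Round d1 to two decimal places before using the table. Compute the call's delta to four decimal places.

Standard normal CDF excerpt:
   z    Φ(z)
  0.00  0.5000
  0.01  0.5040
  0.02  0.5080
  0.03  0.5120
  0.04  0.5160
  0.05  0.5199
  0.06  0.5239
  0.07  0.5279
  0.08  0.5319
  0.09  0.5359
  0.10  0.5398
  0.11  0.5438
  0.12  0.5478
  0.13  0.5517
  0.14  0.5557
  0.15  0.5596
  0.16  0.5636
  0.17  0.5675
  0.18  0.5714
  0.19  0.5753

T = 0.3333;  σ√T = 0.2771
d₁ = [ln(310/315) + (0.019 + ½·0.48²)·0.3333] / (σ√T) = (-0.0160 + 0.0447) / 0.2771 = 0.1037 which rounds to 0.10
N(d₁) = N(0.10) = 0.5398
Δ_call = N(d₁) = 0.5398

0.5398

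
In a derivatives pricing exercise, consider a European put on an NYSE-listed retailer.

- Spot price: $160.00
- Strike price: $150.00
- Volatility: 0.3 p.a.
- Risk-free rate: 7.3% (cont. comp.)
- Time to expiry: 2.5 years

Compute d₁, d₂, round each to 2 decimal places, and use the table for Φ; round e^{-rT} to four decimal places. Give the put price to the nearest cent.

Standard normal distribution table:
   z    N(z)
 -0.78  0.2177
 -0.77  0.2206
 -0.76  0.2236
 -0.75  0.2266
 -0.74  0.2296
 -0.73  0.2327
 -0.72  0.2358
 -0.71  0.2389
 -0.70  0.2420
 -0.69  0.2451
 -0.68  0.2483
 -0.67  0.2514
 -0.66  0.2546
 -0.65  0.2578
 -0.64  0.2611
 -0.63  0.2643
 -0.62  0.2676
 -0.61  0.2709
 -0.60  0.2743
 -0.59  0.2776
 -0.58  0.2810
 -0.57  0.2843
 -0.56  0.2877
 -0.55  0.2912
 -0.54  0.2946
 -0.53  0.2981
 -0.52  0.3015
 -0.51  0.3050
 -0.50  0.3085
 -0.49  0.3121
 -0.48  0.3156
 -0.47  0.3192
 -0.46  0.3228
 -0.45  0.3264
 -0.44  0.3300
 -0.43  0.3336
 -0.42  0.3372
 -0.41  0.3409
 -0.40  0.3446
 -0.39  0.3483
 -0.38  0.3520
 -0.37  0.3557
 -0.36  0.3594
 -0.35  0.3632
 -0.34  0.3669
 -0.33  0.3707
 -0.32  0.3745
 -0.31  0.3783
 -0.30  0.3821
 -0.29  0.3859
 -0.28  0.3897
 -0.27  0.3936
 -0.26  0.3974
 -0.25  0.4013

T = 2.5;  σ√T = 0.4743
d₁ = [ln(160/150) + (0.073 + 0.3²/2)·2.5] / 0.4743 = [0.0645 + 0.2950] / 0.4743 = 0.7580 ≈ 0.76
d₂ = d₁ − σ√T = 0.7580 − 0.4743 = 0.2836 ≈ 0.28
exp(−rT) = exp(−0.073·2.5) = 0.8332
N(−d₂) = N(-0.28) = 0.3897;  N(−d₁) = N(-0.76) = 0.2236
P = 150·0.8332·0.3897 − 160·0.2236 = 48.7047 − 35.7760 = 12.9287

$12.93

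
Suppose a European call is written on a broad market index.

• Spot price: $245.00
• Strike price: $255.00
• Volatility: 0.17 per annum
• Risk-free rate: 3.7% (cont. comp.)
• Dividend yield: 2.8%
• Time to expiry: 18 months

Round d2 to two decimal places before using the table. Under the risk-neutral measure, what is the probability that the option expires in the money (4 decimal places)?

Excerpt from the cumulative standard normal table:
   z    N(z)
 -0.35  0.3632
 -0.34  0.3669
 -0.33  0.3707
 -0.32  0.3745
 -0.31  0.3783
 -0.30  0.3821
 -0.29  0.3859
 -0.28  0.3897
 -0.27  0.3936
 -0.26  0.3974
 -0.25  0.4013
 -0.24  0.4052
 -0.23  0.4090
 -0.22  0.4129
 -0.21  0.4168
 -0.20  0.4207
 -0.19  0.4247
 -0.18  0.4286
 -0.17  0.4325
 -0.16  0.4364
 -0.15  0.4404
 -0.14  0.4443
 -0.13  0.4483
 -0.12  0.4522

0.4090

T = 1.5;  σ√T = 0.2082
d₁ = [ln(245/255) + (0.037 − 0.028 + 0.17²/2)·1.5] / 0.2082 = [-0.0400 + 0.0352] / 0.2082 = -0.0232 → -0.02
d₂ = d₁ − σ√T = -0.0232 − 0.2082 = -0.2314 → -0.23
Pr(exercise) under Q = N(d₂) = 0.4090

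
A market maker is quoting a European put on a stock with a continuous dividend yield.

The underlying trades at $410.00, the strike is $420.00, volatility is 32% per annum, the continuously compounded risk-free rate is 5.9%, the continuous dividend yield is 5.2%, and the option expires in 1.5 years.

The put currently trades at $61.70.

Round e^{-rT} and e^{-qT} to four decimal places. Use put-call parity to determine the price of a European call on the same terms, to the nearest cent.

$56.52

e^(−qT) = e^(−0.052·1.5) = 0.9250;  e^(−rT) = e^(−0.059·1.5) = 0.9153
Put-call parity: C − P = S·e^(−qT) − K·e^(−rT) = 410·0.9250 − 420·0.9153 = 379.2500 − 384.4260 = -5.1760
C = P + (C − P) = 61.70 + (-5.1760) = 56.5240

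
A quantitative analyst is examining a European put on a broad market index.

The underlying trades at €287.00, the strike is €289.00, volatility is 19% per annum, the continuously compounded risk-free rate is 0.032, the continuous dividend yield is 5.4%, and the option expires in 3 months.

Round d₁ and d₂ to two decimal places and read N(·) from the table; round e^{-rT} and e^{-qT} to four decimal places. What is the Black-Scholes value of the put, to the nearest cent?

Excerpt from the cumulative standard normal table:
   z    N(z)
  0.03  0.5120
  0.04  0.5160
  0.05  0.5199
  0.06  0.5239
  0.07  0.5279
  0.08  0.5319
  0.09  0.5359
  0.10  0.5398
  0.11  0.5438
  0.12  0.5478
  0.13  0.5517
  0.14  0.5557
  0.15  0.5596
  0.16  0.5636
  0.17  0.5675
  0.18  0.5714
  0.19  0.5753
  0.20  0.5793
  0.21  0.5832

€13.20

σ√T = 0.19 × 0.5000 = 0.0950
d₁ = [ln(287/289) + (0.032 − 0.054 + ½·0.19²)·0.25] / (σ√T) = (-0.0069 − 0.0010) / 0.0950 = -0.0835 → -0.08
d₂ = -0.0835 − 0.0950 = -0.1785 → -0.18
e^(−qT) = e^(−0.054·0.25) = 0.9866;  e^(−rT) = e^(−0.032·0.25) = 0.9920
N(−d₂) = N(0.18) = 0.5714;  N(−d₁) = N(0.08) = 0.5319
P = 289·0.9920·0.5714 − 287·0.9866·0.5319 = 163.8135 − 150.6097 = 13.2038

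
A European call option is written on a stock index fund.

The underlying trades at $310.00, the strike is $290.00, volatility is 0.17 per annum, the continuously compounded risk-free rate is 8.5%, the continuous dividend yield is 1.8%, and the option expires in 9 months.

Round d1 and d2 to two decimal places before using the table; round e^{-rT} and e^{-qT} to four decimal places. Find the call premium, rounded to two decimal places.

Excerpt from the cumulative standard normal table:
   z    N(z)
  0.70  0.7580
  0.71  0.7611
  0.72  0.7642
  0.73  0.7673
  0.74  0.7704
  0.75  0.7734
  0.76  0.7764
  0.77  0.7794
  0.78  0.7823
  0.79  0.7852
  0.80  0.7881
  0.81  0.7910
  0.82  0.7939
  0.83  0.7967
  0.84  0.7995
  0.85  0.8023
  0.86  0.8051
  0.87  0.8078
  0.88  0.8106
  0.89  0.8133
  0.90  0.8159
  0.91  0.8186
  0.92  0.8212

σ√T = 0.17 × 0.8660 = 0.1472
d₁ = [ln(310/290) + (0.085 − 0.018 + ½·0.17²)·0.75] / (σ√T) = (0.0667 + 0.0611) / 0.1472 = 0.8679 which rounds to 0.87
d₂ = 0.8679 − 0.1472 = 0.7207 which rounds to 0.72
e^(−qT) = e^(−0.018·0.75) = 0.9866;  e^(−rT) = e^(−0.085·0.75) = 0.9382
N(d₁) = N(0.87) = 0.8078;  N(d₂) = N(0.72) = 0.7642
C = 310·0.9866·0.8078 − 290·0.9382·0.7642 = 247.0624 − 207.9220 = 39.1404

$39.14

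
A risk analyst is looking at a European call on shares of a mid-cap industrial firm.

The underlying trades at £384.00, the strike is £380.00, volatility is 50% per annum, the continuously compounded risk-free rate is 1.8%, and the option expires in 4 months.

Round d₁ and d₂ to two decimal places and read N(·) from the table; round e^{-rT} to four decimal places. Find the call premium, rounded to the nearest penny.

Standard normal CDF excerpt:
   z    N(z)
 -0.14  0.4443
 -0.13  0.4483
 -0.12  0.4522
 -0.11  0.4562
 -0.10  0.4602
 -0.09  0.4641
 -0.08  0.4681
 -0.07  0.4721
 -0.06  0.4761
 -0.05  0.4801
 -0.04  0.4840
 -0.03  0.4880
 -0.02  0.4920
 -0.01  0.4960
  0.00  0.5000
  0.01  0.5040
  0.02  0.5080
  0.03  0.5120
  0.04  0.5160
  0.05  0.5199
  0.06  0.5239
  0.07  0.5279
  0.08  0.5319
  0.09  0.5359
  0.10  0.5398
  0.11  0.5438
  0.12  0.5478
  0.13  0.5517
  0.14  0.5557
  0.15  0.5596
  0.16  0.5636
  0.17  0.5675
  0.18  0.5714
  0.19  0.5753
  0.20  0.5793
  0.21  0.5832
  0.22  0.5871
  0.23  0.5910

£47.15

T = 0.3333;  σ√T = 0.2887
d₁ = [ln(384/380) + (0.018 + 0.5²/2)·0.3333] / 0.2887 = [0.0105 + 0.0477] / 0.2887 = 0.2014 → 0.20
d₂ = d₁ − σ√T = 0.2014 − 0.2887 = -0.0873 → -0.09
exp(−rT) = exp(−0.018·0.3333) = 0.9940
N(d₁) = N(0.20) = 0.5793;  N(d₂) = N(-0.09) = 0.4641
C = 384·0.5793 − 380·0.9940·0.4641 = 222.4512 − 175.2999 = 47.1513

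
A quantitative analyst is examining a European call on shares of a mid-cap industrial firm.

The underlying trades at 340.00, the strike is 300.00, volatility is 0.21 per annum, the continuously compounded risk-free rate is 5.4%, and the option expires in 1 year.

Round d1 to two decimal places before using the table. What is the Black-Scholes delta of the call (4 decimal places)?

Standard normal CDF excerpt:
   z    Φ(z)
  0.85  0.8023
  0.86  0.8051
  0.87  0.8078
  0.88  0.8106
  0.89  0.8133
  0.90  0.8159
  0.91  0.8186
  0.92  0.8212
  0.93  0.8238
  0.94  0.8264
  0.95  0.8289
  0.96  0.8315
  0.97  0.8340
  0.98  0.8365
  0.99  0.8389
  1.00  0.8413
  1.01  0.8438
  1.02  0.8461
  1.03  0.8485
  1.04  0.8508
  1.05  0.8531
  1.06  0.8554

T = 1;  σ√T = 0.2100
ln(S/K) + (r + σ²/2)T = ln(340/300) + (0.054 + 0.21²/2)·1 = 0.1252 + 0.0760 = 0.2012
d₁ = 0.2012 / 0.2100 = 0.9582 which rounds to 0.96
N(d₁) = N(0.96) = 0.8315
Δ_call = N(d₁) = 0.8315

0.8315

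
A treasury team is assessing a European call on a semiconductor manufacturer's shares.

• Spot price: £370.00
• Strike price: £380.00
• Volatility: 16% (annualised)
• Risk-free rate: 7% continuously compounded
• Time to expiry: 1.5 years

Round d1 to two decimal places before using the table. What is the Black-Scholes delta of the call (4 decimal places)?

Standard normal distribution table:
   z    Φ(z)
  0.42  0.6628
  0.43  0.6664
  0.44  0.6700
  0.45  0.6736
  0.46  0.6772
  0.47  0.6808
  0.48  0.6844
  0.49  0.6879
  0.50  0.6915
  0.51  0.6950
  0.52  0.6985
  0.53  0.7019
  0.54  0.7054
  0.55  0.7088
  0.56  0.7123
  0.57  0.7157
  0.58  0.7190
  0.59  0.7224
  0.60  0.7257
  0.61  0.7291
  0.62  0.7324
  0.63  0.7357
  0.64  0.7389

0.6915

σ√T = 0.16 × 1.2247 = 0.1960
d₁ = [ln(370/380) + (0.07 + ½·0.16²)·1.5] / (σ√T) = (-0.0267 + 0.1242) / 0.1960 = 0.4977 ≈ 0.50
N(d₁) = N(0.50) = 0.6915
Δ_call = N(d₁) = 0.6915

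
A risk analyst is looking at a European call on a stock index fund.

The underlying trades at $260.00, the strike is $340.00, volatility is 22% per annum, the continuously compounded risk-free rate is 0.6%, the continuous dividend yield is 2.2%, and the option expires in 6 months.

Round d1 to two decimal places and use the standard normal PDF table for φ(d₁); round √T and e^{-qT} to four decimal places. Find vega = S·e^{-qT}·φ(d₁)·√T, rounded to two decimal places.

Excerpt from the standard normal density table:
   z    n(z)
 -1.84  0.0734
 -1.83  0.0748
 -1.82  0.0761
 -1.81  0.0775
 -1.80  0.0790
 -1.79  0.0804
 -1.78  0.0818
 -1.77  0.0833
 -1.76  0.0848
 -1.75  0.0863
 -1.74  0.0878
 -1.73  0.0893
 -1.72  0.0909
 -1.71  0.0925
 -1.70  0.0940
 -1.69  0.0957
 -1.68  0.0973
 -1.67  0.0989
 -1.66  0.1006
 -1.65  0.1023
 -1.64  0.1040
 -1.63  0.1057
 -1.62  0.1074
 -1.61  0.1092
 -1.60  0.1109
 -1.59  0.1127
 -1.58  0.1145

17.09

σ√T = 0.22·√0.5 = 0.1556
ln(S/K) + (r − q + σ²/2)T = ln(260/340) + (0.006 − 0.022 + 0.22²/2)·0.5 = -0.2683 + 0.0041 = -0.2642
d₁ = -0.2642 / 0.1556 = -1.6981 ≈ -1.70
√T = √0.5 = 0.7071
φ(d₁) = φ(-1.70) = 0.0940
exp(−qT) = exp(−0.022·0.5) = 0.9891
vega = S·exp(−qT)·φ(d₁)·√T = 260·0.9891·0.0940·0.7071 = 17.0932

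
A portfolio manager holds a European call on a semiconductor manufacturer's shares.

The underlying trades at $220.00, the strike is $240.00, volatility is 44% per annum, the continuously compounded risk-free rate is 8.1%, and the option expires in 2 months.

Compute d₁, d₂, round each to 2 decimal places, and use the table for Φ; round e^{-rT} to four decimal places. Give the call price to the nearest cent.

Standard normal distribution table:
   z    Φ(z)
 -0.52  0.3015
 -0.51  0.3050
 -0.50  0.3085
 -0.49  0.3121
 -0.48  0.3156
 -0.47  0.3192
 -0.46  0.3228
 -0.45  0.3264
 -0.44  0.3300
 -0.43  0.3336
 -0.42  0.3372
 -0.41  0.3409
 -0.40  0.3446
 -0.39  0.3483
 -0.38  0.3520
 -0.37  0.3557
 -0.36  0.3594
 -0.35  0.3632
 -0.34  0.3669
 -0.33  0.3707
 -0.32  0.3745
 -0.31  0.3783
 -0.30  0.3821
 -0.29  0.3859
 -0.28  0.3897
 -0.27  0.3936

σ√T = 0.44 × 0.4082 = 0.1796
ln(S/K) + (r + σ²/2)T = ln(220/240) + (0.081 + 0.44²/2)·0.1667 = -0.0870 + 0.0296 = -0.0574
d₁ = -0.0574 / 0.1796 = -0.3194 → -0.32
d₂ = d₁ − σ√T = -0.3194 − 0.1796 = -0.4991 → -0.50
e^(−rT) = e^(−0.081·0.1667) = 0.9866
N(d₁) = N(-0.32) = 0.3745;  N(d₂) = N(-0.50) = 0.3085
C = 220·0.3745 − 240·0.9866·0.3085 = 82.3900 − 73.0479 = 9.3421

$9.34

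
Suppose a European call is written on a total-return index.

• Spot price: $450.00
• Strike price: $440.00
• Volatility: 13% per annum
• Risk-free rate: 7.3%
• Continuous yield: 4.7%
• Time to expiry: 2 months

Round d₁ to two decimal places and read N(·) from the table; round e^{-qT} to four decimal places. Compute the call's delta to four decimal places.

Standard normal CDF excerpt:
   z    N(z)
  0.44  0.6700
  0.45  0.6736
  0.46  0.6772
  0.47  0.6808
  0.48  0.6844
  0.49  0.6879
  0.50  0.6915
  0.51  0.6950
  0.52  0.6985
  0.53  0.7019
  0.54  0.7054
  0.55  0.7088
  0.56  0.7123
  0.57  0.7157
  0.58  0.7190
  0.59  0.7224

σ√T = 0.13·√0.1667 = 0.0531
ln(S/K) + (r − q + σ²/2)T = ln(450/440) + (0.073 − 0.047 + 0.13²/2)·0.1667 = 0.0225 + 0.0057 = 0.0282
d₁ = 0.0282 / 0.0531 = 0.5316 ≈ 0.53
N(d₁) = N(0.53) = 0.7019
Δ_call = exp(−qT)·N(d₁) = 0.9922·0.7019 = 0.6964

0.6964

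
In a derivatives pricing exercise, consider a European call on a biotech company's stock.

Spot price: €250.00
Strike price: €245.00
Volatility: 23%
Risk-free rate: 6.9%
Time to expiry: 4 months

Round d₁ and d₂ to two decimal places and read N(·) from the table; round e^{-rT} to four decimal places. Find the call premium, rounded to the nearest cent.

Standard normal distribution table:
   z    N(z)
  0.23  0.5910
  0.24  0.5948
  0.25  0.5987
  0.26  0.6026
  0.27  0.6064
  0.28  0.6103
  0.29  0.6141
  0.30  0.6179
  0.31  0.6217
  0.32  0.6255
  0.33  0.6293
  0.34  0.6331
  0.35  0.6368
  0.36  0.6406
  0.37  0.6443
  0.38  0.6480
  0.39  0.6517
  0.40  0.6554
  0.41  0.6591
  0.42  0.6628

€18.64

σ√T = 0.23 × 0.5774 = 0.1328
d₁ = [ln(250/245) + (0.069 + 0.23²/2)·0.3333] / 0.1328 = [0.0202 + 0.0318] / 0.1328 = 0.3917 ≈ 0.39
d₂ = d₁ − σ√T = 0.3917 − 0.1328 = 0.2589 ≈ 0.26
e^(−rT) = e^(−0.069·0.3333) = 0.9773
C = 250·N(0.39) − 245·0.9773·N(0.26) = 250·0.6517 − 245·0.9773·0.6026 = 162.9250 − 144.2856 = 18.6394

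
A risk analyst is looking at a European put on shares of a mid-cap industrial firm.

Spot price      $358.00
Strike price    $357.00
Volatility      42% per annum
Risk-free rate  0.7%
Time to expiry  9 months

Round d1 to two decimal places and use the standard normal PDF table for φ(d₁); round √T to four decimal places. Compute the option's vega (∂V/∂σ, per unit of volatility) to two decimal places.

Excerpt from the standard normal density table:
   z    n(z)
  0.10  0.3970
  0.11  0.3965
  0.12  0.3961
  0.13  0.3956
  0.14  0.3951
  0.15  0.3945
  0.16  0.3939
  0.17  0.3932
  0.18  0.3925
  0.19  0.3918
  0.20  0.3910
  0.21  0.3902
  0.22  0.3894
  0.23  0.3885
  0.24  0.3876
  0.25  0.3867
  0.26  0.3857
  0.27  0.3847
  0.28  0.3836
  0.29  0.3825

121.22

σ√T = 0.42·√0.75 = 0.3637
d₁ = [ln(358/357) + (0.007 + ½·0.42²)·0.75] / (σ√T) = (0.0028 + 0.0714) / 0.3637 = 0.2040 ≈ 0.20
√T = √0.75 = 0.8660
φ(d₁) = φ(0.20) = 0.3910
vega = S·φ(d₁)·√T = 358·0.3910·0.8660 = 121.2209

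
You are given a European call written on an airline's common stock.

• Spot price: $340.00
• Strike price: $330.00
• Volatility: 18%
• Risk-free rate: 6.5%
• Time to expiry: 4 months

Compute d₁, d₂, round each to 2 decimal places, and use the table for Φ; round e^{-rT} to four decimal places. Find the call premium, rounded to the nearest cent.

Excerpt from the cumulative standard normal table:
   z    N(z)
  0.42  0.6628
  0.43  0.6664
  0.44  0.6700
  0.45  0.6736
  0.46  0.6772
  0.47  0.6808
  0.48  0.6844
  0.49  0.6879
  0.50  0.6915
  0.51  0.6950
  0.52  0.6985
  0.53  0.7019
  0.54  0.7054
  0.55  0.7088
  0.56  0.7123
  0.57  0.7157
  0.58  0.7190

$24.62

σ√T = 0.18·√0.3333 = 0.1039
ln(S/K) + (r + σ²/2)T = ln(340/330) + (0.065 + 0.18²/2)·0.3333 = 0.0299 + 0.0271 = 0.0569
d₁ = 0.0569 / 0.1039 = 0.5477 → 0.55
d₂ = d₁ − σ√T = 0.5477 − 0.1039 = 0.4438 → 0.44
e^(−rT) = e^(−0.065·0.3333) = 0.9786
N(d₁) = N(0.55) = 0.7088;  N(d₂) = N(0.44) = 0.6700
C = 340·0.7088 − 330·0.9786·0.6700 = 240.9920 − 216.3685 = 24.6235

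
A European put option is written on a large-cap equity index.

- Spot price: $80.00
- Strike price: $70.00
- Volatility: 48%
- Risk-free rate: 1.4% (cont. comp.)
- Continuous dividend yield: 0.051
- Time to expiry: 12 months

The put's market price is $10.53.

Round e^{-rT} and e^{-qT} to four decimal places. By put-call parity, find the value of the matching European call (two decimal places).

$17.53

e^(−qT) = e^(−0.051·1) = 0.9503;  e^(−rT) = e^(−0.014·1) = 0.9861
Put-call parity: C − P = S·e^(−qT) − K·e^(−rT) = 80·0.9503 − 70·0.9861 = 76.0240 − 69.0270 = 6.9970
C = P + (C − P) = 10.53 + (6.9970) = 17.5270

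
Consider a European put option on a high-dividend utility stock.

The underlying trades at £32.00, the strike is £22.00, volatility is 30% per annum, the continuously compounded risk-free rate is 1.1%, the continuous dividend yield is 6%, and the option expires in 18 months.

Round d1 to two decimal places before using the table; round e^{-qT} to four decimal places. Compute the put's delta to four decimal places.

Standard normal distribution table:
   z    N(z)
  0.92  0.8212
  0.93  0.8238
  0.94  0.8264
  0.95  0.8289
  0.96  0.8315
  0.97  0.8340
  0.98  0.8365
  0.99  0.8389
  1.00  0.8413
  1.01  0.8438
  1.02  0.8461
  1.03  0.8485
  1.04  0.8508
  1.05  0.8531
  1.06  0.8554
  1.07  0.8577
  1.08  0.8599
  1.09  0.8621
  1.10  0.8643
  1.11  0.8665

-0.1450

T = 1.5;  σ√T = 0.3674
d₁ = [ln(32/22) + (0.011 − 0.06 + 0.3²/2)·1.5] / 0.3674 = [0.3747 − 0.0060] / 0.3674 = 1.0035 ⇒ 1.00
N(d₁) = N(1.00) = 0.8413
Δ_put = e^(−qT)·(N(d₁) − 1) = 0.9139·(0.8413 − 1) = -0.1450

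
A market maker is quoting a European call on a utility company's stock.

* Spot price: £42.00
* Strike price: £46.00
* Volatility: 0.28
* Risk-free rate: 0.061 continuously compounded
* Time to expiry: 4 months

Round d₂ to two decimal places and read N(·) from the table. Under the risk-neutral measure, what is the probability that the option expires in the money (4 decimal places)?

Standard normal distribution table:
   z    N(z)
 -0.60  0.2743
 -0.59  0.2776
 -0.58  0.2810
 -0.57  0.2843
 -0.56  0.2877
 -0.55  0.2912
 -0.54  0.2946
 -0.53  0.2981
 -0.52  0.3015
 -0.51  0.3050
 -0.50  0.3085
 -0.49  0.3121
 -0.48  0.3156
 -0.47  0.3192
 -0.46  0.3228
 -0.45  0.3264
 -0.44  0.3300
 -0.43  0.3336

σ√T = 0.28·√0.3333 = 0.1617
ln(S/K) + (r + σ²/2)T = ln(42/46) + (0.061 + 0.28²/2)·0.3333 = -0.0910 + 0.0334 = -0.0576
d₁ = -0.0576 / 0.1617 = -0.3561 ⇒ -0.36
d₂ = d₁ − σ√T = -0.3561 − 0.1617 = -0.5178 ⇒ -0.52
Pr(exercise) under Q = N(d₂) = 0.3015

0.3015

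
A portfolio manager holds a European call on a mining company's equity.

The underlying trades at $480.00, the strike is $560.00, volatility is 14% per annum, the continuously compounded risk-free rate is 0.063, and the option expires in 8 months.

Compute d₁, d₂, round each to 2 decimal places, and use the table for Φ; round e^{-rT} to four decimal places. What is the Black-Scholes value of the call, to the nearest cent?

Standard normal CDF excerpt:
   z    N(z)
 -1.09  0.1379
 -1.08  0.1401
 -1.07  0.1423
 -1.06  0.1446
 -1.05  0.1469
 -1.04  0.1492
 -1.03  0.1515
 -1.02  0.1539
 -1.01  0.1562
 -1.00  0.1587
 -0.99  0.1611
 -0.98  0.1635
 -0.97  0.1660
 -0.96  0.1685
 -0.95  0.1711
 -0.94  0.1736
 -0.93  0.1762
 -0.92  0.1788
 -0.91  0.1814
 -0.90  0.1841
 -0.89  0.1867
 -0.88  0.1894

T = 0.6667;  σ√T = 0.1143
ln(S/K) + (r + σ²/2)T = ln(480/560) + (0.063 + 0.14²/2)·0.6667 = -0.1542 + 0.0485 = -0.1056
d₁ = -0.1056 / 0.1143 = -0.9240 which rounds to -0.92
d₂ = d₁ − σ√T = -0.9240 − 0.1143 = -1.0383 which rounds to -1.04
exp(−rT) = exp(−0.063·0.6667) = 0.9589
N(d₁) = N(-0.92) = 0.1788;  N(d₂) = N(-1.04) = 0.1492
C = 480·0.1788 − 560·0.9589·0.1492 = 85.8240 − 80.1180 = 5.7060

$5.71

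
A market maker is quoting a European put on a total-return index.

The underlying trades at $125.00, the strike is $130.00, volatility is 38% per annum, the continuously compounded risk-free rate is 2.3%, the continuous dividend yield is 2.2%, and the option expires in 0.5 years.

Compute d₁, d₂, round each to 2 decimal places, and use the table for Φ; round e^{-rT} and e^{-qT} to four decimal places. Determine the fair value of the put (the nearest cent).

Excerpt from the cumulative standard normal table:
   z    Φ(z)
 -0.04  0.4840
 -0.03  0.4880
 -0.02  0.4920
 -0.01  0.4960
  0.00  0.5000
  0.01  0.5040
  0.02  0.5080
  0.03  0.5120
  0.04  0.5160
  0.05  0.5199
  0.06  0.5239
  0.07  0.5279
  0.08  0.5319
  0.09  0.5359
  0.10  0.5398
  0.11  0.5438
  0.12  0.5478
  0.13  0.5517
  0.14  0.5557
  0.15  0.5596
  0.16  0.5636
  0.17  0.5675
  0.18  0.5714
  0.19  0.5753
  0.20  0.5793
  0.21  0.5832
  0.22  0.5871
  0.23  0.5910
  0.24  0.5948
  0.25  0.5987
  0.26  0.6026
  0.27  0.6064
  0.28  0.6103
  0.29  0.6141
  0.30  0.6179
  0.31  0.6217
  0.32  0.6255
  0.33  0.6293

$16.12

σ√T = 0.38·√0.5 = 0.2687
ln(S/K) + (r − q + σ²/2)T = ln(125/130) + (0.023 − 0.022 + 0.38²/2)·0.5 = -0.0392 + 0.0366 = -0.0026
d₁ = -0.0026 / 0.2687 = -0.0098 ⇒ -0.01
d₂ = d₁ − σ√T = -0.0098 − 0.2687 = -0.2785 ⇒ -0.28
e^(−qT) = e^(−0.022·0.5) = 0.9891;  e^(−rT) = e^(−0.023·0.5) = 0.9886
P = 130·0.9886·N(0.28) − 125·0.9891·N(0.01) = 130·0.9886·0.6103 − 125·0.9891·0.5040 = 78.4345 − 62.3133 = 16.1212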